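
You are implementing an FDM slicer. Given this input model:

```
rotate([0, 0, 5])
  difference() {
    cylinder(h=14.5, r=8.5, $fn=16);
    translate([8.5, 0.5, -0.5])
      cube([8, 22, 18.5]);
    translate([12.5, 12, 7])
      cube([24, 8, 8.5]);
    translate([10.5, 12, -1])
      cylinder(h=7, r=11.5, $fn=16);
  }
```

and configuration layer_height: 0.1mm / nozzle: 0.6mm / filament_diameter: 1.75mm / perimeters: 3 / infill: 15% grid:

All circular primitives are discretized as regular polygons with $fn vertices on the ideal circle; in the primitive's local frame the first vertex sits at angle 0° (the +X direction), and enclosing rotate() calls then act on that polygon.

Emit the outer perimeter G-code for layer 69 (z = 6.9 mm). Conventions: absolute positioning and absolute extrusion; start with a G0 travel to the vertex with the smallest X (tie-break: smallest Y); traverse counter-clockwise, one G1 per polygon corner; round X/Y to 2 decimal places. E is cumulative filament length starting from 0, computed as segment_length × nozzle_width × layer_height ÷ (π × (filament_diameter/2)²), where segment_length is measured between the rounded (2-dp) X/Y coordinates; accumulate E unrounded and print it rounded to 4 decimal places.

At z = 6.9 mm: the r=8.5 cylinder contributes a regular 16-gon of circumradius 8.5; the 8×22 cube at (8.5, 0.5) contributes its full rectangle; the cube at (12.5, 12) is absent (z outside [7, 15.5]); the cylinder at (10.5, 12) does not reach this height (z outside [-1, 6]); After the difference (first − rest): starting from the r=8.5 cylinder, the 8×22 cube at (8.5, 0.5) misses the remaining region (no effect) — 1 connected region; (whole slice rotated 5° about Z — lengths, areas and connectivity unchanged). The outline is a single polygon with 16 vertices. Extrusion per mm of travel: 0.6 × 0.1 / (π × 0.875²) = 0.024945. Accumulating E over each segment gives final E = 1.3238.

G0 X-8.47 Y-0.74 Z6.90
G1 X-7.54 Y-3.92 E0.0826
G1 X-5.46 Y-6.51 E0.1655
G1 X-2.56 Y-8.11 E0.2481
G1 X0.74 Y-8.47 E0.3309
G1 X3.92 Y-7.54 E0.4136
G1 X6.51 Y-5.46 E0.4965
G1 X8.11 Y-2.56 E0.5791
G1 X8.47 Y0.74 E0.6619
G1 X7.54 Y3.92 E0.7445
G1 X5.46 Y6.51 E0.8274
G1 X2.56 Y8.11 E0.9100
G1 X-0.74 Y8.47 E0.9928
G1 X-3.92 Y7.54 E1.0755
G1 X-6.51 Y5.46 E1.1583
G1 X-8.11 Y2.56 E1.2409
G1 X-8.47 Y-0.74 E1.3238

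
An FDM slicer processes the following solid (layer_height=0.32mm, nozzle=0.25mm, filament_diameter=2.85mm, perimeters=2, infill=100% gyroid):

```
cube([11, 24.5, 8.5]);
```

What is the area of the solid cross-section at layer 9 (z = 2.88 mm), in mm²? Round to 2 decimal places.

At z = 2.88 mm: the 11×24.5 cube contributes its full rectangle (area 269.50 mm²). Overall, the cross-section is a single solid region. Net area = 269.50 mm².

269.50 mm²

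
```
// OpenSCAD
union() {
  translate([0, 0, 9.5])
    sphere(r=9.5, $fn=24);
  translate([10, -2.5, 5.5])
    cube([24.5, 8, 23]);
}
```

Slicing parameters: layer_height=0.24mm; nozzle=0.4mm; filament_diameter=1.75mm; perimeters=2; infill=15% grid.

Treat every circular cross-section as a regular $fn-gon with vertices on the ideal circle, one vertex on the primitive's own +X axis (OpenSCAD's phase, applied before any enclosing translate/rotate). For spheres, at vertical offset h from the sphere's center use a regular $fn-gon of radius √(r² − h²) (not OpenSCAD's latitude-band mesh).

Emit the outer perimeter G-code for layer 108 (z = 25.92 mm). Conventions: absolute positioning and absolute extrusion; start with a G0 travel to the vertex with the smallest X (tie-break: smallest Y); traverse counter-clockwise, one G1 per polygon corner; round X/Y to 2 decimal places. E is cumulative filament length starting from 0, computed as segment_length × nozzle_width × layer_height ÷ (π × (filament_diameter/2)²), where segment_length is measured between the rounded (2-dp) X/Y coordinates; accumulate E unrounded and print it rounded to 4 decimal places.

At z = 25.92 mm: the sphere is absent (|z−center|=16.420 > r=9.5); the 24.5×8 cube at (10, -2.5) contributes its full rectangle; Combining (union): only the 24.5×8 cube at (10, -2.5) is present, so the union is just that shape — 1 connected region. The outline is a single polygon with 4 vertices. Extrusion per mm of travel: 0.4 × 0.24 / (π × 0.875²) = 0.039912. Accumulating E over each segment gives final E = 2.5943.

G0 X10.00 Y-2.50 Z25.92
G1 X34.50 Y-2.50 E0.9778
G1 X34.50 Y5.50 E1.2971
G1 X10.00 Y5.50 E2.2750
G1 X10.00 Y-2.50 E2.5943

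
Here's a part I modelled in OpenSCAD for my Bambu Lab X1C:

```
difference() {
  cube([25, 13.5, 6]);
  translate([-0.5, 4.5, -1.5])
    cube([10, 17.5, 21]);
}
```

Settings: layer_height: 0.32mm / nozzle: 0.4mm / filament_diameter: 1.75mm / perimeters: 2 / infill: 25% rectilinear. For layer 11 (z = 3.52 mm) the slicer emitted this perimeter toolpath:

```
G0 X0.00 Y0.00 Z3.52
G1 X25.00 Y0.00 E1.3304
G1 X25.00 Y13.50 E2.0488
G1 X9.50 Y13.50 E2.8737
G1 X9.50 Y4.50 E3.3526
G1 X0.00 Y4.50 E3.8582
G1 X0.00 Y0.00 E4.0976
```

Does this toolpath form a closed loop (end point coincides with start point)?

Start point (G0): (0.00, 0.00). End point (last G1): the path returns to the start — closed.

yes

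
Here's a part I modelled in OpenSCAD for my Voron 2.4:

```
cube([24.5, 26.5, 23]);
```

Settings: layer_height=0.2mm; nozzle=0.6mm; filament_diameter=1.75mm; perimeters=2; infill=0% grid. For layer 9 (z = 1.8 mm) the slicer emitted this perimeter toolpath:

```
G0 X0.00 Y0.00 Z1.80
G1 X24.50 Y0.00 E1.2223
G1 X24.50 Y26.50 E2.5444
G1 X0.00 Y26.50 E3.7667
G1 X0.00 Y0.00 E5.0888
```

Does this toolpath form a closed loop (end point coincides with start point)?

yes

Start point (G0): (0.00, 0.00). End point (last G1): the path returns to the start — closed.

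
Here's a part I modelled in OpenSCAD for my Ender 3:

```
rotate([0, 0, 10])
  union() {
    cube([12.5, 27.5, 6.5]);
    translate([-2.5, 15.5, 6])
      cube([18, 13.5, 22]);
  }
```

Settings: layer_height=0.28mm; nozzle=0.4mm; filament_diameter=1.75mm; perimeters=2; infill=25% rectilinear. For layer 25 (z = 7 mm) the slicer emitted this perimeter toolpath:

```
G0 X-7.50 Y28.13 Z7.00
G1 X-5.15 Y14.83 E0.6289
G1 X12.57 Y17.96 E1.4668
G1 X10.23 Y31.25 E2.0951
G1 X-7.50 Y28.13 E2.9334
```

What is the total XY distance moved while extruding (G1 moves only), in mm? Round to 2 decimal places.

63.00 mm

Sum the Euclidean lengths of each G1 segment: total = 63.00 mm.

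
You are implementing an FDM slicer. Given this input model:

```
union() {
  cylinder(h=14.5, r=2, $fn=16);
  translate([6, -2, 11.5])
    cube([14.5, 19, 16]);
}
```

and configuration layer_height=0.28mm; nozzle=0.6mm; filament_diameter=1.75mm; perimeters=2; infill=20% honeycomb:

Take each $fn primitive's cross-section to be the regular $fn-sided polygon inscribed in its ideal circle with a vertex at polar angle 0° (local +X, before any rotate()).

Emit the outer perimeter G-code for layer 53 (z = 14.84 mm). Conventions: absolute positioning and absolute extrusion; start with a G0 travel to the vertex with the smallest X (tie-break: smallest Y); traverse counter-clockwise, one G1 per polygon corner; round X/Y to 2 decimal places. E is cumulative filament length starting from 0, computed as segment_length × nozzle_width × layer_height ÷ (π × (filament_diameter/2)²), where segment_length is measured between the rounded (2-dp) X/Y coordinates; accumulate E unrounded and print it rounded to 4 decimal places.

G0 X6.00 Y-2.00 Z14.84
G1 X20.50 Y-2.00 E1.0128
G1 X20.50 Y17.00 E2.3399
G1 X6.00 Y17.00 E3.3526
G1 X6.00 Y-2.00 E4.6797

At z = 14.84 mm: the cylinder is not intersected at this z (z outside [0, 14.5]); the cube at (6, -2) (footprint 14.5×19) is included at this height; Merging all regions: only the 14.5×19 cube at (6, -2) is present, so the union is just that shape — 1 connected region. The outline is a single polygon with 4 vertices. Extrusion per mm of travel: 0.6 × 0.28 / (π × 0.875²) = 0.069846. Accumulating E over each segment gives final E = 4.6797.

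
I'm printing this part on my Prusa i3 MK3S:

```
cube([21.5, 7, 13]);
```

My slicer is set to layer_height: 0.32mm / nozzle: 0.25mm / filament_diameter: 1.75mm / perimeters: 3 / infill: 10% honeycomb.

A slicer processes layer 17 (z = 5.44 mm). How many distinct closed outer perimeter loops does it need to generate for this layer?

1

At z = 5.44 mm: the cube (footprint 21.5×7) is included at this height. The result has 1 disconnected region.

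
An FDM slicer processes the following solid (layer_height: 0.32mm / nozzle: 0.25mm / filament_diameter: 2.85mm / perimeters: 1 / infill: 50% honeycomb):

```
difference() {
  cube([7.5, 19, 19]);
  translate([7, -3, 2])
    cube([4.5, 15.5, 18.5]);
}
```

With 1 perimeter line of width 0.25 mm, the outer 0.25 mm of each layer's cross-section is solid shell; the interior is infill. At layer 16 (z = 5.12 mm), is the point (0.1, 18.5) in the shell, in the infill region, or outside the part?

At z = 5.12 mm: the cube is present — its section is the full 7.5×19 rectangle; the cube at (7, -3) (footprint 4.5×15.5) is included at this height; Subtracting the remaining from the first: starting from the 7.5×19 cube, the 4.5×15.5 cube at (7, -3) partially overlaps it — only the 6.25 mm² overlap (of its 69.75 mm²) is removed, clipping the outline — 1 connected region. Overall, the cross-section is a single solid region. The nearest boundary edge runs (0.00, 0.00)→(0.00, 19.00); distance from the point to it = 0.10 mm. The point is inside the cross-section, 0.10 mm from the nearest boundary — within the 0.25 mm shell band (1 × 0.25).

shell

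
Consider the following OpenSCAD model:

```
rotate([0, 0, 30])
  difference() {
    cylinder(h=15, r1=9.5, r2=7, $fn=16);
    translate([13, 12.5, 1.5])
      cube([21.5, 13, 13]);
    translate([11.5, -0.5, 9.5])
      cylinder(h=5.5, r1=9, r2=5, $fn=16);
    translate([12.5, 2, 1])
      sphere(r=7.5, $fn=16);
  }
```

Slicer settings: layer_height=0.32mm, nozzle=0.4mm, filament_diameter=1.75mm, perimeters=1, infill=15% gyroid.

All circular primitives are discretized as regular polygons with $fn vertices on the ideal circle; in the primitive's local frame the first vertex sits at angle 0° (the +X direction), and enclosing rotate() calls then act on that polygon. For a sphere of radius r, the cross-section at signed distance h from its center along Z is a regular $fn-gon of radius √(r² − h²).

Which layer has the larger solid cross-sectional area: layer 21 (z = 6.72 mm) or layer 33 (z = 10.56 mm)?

Layer 21 (z = 6.72): the cone (r1=9.5→r2=7) has section circumradius 8.380 here — a regular 16-gon (area = (16/2)·8.380²·sin(360°/16) = 214.99 mm²); the cube at (13, 12.5) is present — its section is the full 21.5×13 rectangle (area 279.50 mm²); the cone at (11.5, -0.5) is not intersected at this z (z outside [9.5, 15]); the r=7.5 sphere at (12.5, 2) contributes a regular 16-gon of circumradius √(7.5²−5.72²) = 4.851 (area = (16/2)·4.851²·sin(360°/16) = 72.04 mm²); Subtracting the remaining from the first: starting from the cone (214.99 mm²), the 21.5×13 cube at (13, 12.5) misses the remaining region (no effect); the r=7.5 sphere at (12.5, 2) partially overlaps it — only the 0.84 mm² overlap (of its 72.04 mm²) is removed, clipping the outline — area = 214.15 mm²; (whole slice rotated 30° about Z — lengths, areas and connectivity unchanged). So its area = 214.15 mm². Layer 33 (z = 10.56): the cone: at t=0.704 of its height the radius interpolates to r₁+(r₂−r₁)t = 7.740, giving a regular 16-gon of that circumradius (area = (16/2)·7.740²·sin(360°/16) = 183.41 mm²); the 21.5×13 cube at (13, 12.5) contributes its full rectangle (area 279.50 mm²); the cone at (11.5, -0.5) contributes a regular 16-gon of circumradius 8.229 (interpolated between r1=9 and r2=5 at t=0.193) (area = (16/2)·8.229²·sin(360°/16) = 207.32 mm²); the sphere at (12.5, 2) is not intersected at this z (|z−center|=9.560 > r=7.5); After the difference (first − rest): starting from the cone (183.41 mm²), the 21.5×13 cube at (13, 12.5) misses the remaining region (no effect); the cone at (11.5, -0.5) partially overlaps it — only the 31.41 mm² overlap (of its 207.32 mm²) is removed, clipping the outline — area = 152.00 mm²; (rotated 30° about Z; rotation is an isometry so areas/perimeters/island counts are preserved). So its area = 152.00 mm². Layer 21 is larger (214.15 vs 152.00 mm²).

layer 21 (z = 6.72 mm)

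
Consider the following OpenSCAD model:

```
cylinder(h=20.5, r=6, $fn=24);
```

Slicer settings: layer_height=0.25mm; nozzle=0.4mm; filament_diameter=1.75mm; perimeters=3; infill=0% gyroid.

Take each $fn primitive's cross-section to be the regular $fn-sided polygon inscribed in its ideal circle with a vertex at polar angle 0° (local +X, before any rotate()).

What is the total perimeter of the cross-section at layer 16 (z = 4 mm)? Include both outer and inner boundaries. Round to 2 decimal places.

37.59 mm

At z = 4 mm: the r=6 cylinder gives a regular 24-gon of circumradius 6 (constant along its height) (perimeter = 2·24·6.000·sin(180°/24) = 37.59 mm). Overall, the cross-section is a single solid region. Total boundary length (outer) = 37.59 mm.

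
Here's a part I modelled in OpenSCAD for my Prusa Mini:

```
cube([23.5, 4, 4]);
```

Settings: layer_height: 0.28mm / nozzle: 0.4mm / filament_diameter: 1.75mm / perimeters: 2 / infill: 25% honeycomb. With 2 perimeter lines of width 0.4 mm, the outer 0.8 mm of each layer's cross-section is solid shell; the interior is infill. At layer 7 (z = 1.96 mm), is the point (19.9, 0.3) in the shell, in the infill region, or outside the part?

shell

At z = 1.96 mm: the 23.5×4 cube contributes its full rectangle. Overall, the cross-section is a single solid region. The nearest boundary edge runs (0.00, 0.00)→(23.50, 0.00); distance from the point to it = 0.30 mm. The point is inside the cross-section, 0.30 mm from the nearest boundary — within the 0.8 mm shell band (2 × 0.4).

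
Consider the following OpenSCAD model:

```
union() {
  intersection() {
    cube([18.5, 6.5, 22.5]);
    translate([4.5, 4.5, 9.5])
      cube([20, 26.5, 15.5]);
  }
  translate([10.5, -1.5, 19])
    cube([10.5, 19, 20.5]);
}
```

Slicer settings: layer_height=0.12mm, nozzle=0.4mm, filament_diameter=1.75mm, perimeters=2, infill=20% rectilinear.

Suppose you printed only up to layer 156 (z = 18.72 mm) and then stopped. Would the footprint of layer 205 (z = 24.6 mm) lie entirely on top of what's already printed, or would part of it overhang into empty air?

Compare the two slices. At z = 18.72: the cube (footprint 18.5×6.5) is included at this height (area 120.25 mm²); the 20×26.5 cube at (4.5, 4.5) contributes its full rectangle (area 530.00 mm²); Taking the intersection: the 20×26.5 cube at (4.5, 4.5) partially overlaps the 18.5×6.5 cube; clipping to the common part keeps 28.00 mm² — area = 28.00 mm²; the cube at (10.5, -1.5) is absent (z outside [19, 39.5]); Merging all regions: only the result so far is present, so the union is just that shape — area = 28.00 mm². At z = 24.6: the cube is not intersected at this z (z outside [0, 22.5]); the cube at (4.5, 4.5) (footprint 20×26.5) is included at this height (area 530.00 mm²); Taking the intersection: at least one operand is absent at this height, so nothing remains; the 10.5×19 cube at (10.5, -1.5) contributes its full rectangle (area 199.50 mm²); Combining (union): only the 10.5×19 cube at (10.5, -1.5) is present, so the union is just that shape — area = 199.50 mm². Checking containment: at z = 24.6 the cross-section extends beyond the z = 18.72 cross-section by about 183.50 mm².

part overhangs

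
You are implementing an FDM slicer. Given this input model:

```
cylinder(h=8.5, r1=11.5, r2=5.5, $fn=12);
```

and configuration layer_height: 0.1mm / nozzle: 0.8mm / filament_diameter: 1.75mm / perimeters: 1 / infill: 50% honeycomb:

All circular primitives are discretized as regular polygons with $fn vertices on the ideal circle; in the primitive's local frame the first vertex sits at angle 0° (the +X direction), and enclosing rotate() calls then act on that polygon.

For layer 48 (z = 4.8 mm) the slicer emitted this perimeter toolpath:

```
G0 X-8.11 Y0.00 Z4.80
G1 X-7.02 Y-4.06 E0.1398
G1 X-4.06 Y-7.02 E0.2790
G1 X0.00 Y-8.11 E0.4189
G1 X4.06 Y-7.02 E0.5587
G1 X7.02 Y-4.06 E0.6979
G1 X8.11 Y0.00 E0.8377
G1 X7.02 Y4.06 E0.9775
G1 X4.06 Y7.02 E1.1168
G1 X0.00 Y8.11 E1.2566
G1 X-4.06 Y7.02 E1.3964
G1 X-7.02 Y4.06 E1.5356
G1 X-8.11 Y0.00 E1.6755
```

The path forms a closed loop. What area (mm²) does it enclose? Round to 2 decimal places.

197.30 mm²

Apply the shoelace formula to the sequence of (X, Y) vertices; enclosed area = 197.30 mm².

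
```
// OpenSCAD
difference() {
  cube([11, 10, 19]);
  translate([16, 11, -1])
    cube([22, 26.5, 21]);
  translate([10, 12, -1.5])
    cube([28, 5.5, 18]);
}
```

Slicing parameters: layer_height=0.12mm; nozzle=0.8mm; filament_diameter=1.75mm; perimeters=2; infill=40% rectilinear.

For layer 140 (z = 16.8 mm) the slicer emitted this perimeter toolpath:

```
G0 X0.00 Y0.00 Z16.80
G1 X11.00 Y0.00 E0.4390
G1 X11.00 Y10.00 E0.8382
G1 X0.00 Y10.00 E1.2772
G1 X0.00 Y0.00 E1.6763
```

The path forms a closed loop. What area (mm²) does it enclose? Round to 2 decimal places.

110.00 mm²

Apply the shoelace formula to the sequence of (X, Y) vertices; enclosed area = 110.00 mm².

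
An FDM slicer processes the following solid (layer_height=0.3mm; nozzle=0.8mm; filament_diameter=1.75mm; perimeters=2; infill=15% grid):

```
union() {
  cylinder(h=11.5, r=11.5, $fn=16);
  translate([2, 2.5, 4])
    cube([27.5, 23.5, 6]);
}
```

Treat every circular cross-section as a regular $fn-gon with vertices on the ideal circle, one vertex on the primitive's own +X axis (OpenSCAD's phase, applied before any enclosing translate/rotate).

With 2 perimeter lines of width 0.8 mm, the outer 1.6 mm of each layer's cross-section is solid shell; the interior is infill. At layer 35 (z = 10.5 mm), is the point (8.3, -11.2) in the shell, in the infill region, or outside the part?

At z = 10.5 mm: the r=11.5 cylinder contributes a regular 16-gon of circumradius 11.5; the cube at (2, 2.5) does not reach this height (z outside [4, 10]); Combining (union): only the r=11.5 cylinder is present, so the union is just that shape — 1 connected region. Overall, the cross-section is a single solid region. The nearest boundary edge runs (4.40, -10.62)→(8.13, -8.13); distance from the point to it = 2.64 mm. The point is not inside any of the regions above, so it lies outside the cross-section (2.64 mm from the nearest boundary).

outside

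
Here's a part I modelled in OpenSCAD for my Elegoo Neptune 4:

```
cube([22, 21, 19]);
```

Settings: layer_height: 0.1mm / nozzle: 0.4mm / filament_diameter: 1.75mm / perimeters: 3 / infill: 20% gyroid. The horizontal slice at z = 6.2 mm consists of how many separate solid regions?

At z = 6.2 mm: the 22×21 cube contributes its full rectangle. The result has 1 disconnected region.

1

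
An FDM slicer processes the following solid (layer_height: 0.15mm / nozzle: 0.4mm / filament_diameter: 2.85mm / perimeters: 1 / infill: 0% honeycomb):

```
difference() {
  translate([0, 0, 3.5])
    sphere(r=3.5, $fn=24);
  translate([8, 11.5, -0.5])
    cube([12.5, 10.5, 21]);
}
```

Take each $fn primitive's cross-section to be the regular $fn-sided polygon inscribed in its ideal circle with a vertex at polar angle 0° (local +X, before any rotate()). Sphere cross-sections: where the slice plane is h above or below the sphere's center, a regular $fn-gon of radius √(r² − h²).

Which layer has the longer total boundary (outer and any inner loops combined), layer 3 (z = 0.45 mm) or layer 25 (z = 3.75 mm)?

layer 25 (z = 3.75 mm)

Layer 3 (z = 0.45): the r=3.5 sphere slices to a regular 24-gon of circumradius 1.717 (√(r²−h²) with h=3.05 from center) (perimeter = 2·24·1.717·sin(180°/24) = 10.76 mm); the cube at (8, 11.5) is present — its section is the full 12.5×10.5 rectangle (perimeter 46.00 mm); After the difference (first − rest): starting from the r=3.5 sphere, the 12.5×10.5 cube at (8, 11.5) misses the remaining region (no effect) — boundary = 10.76 mm. So its perimeter = 10.76 mm. Layer 25 (z = 3.75): the r=3.5 sphere slices to a regular 24-gon of circumradius 3.491 (√(r²−h²) with h=0.25 from center) (perimeter = 2·24·3.491·sin(180°/24) = 21.87 mm); the 12.5×10.5 cube at (8, 11.5) contributes its full rectangle (perimeter 46.00 mm); Subtracting the remaining from the first: starting from the r=3.5 sphere, the 12.5×10.5 cube at (8, 11.5) misses the remaining region (no effect) — boundary = 21.87 mm. So its perimeter = 21.87 mm. Layer 25 is larger (21.87 vs 10.76 mm).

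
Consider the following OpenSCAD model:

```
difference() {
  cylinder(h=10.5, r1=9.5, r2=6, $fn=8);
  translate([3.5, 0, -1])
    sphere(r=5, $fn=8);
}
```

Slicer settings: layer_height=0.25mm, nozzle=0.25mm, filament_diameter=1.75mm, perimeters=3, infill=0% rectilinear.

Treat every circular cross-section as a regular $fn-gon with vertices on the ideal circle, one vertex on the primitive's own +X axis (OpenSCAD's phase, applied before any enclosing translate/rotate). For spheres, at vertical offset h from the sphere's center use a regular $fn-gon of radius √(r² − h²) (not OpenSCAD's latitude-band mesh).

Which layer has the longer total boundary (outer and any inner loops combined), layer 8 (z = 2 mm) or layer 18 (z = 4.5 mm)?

layer 8 (z = 2 mm)

Layer 8 (z = 2): the cone: at t=0.190 of its height the radius interpolates to r₁+(r₂−r₁)t = 8.833, giving a regular 8-gon of that circumradius (perimeter = 2·8·8.833·sin(180°/8) = 54.09 mm); the r=5 sphere at (3.5, 0) contributes a regular 8-gon of circumradius √(5²−3²) = 4.000 (perimeter = 2·8·4.000·sin(180°/8) = 24.49 mm); After the difference (first − rest): starting from the cone, the r=5 sphere at (3.5, 0) lies wholly inside it (removes its full 45.25 mm² and its 24.49 mm outline becomes a hole wall) — boundary (outer + 1 inner loop) = 78.58 mm. So its perimeter = 78.58 mm. Layer 18 (z = 4.5): the cone (r1=9.5→r2=6) has section circumradius 8.000 here — a regular 8-gon (perimeter = 2·8·8.000·sin(180°/8) = 48.98 mm); the sphere at (3.5, 0) does not reach this height (|z−center|=5.500 > r=5); Subtracting the remaining from the first: none of the subtracted shapes is present at this height, so the cone is unchanged — boundary = 48.98 mm. So its perimeter = 48.98 mm. Layer 8 is larger (78.58 vs 48.98 mm).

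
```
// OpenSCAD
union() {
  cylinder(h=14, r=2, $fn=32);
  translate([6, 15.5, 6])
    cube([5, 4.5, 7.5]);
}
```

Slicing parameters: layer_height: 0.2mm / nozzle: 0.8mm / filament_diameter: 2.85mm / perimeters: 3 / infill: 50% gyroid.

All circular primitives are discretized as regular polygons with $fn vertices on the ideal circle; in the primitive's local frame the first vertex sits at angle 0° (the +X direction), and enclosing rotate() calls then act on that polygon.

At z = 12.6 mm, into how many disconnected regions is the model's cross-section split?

At z = 12.6 mm: the cylinder: section is a regular 32-gon, circumradius r=2; the 5×4.5 cube at (6, 15.5) contributes its full rectangle; Taking the union: the 2 present regions are separate (no shared area or edge), so areas and boundary lengths simply add and each stays a separate island — 2 connected regions. The result has 2 disconnected regions.

2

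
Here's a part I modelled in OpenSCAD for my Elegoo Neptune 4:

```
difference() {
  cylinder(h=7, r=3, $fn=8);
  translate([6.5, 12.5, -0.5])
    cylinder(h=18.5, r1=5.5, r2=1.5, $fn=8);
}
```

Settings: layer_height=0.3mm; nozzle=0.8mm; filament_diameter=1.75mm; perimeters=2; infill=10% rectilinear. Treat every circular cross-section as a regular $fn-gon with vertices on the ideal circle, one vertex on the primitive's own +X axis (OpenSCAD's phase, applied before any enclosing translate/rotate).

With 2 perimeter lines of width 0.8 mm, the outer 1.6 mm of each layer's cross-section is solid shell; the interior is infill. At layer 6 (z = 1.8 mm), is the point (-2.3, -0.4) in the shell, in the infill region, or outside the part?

shell

At z = 1.8 mm: the r=3 cylinder gives a regular 8-gon of circumradius 3 (constant along its height); the cone at (6.5, 12.5): at t=0.124 of its height the radius interpolates to r₁+(r₂−r₁)t = 5.003, giving a regular 8-gon of that circumradius; Taking the first minus the rest: starting from the r=3 cylinder, the cone at (6.5, 12.5) misses the remaining region (no effect) — 1 connected region. Overall, the cross-section is a single solid region. The nearest boundary edge runs (-2.12, -2.12)→(-3.00, 0.00); distance from the point to it = 0.49 mm. The point is inside the cross-section, 0.49 mm from the nearest boundary — within the 1.6 mm shell band (2 × 0.8).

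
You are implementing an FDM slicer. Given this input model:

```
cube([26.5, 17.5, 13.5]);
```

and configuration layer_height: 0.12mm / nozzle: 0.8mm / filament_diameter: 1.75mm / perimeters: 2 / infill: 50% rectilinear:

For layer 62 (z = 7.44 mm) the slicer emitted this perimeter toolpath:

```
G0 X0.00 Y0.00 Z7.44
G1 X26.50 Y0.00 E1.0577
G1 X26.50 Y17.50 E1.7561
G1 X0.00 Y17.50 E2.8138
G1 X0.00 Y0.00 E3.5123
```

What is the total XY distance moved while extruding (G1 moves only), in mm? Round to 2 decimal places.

Sum the Euclidean lengths of each G1 segment: total = 88.00 mm.

88.00 mm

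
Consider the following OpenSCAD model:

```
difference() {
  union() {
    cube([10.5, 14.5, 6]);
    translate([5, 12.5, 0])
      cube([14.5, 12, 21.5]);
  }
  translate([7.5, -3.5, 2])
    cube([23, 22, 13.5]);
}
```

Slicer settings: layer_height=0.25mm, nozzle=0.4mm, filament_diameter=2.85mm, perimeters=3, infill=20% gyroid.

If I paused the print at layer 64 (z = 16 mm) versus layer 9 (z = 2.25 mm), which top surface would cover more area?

Layer 64 (z = 16): the cube is not intersected at this z (z outside [0, 6]); the 14.5×12 cube at (5, 12.5) contributes its full rectangle (area 174.00 mm²); Taking the union: only the 14.5×12 cube at (5, 12.5) is present, so the union is just that shape — area = 174.00 mm²; the cube at (7.5, -3.5) does not reach this height (z outside [2, 15.5]); Taking the first minus the rest: none of the subtracted shapes is present at this height, so that combined region is unchanged — area = 174.00 mm². So its area = 174.00 mm². Layer 9 (z = 2.25): the 10.5×14.5 cube contributes its full rectangle (area 152.25 mm²); the cube at (5, 12.5) (footprint 14.5×12) is included at this height (area 174.00 mm²); Merging all regions: the regions partially overlap — summed areas 326.25 mm² minus the doubly-counted overlap 11.00 mm² gives 315.25 mm² — area = 315.25 mm²; the cube at (7.5, -3.5) is present — its section is the full 23×22 rectangle (area 506.00 mm²); After the difference (first − rest): starting from the result so far (315.25 mm²), the 23×22 cube at (7.5, -3.5) partially overlaps it — only the 109.50 mm² overlap (of its 506.00 mm²) is removed, clipping the outline — area = 205.75 mm². So its area = 205.75 mm². Layer 9 is larger (205.75 vs 174.00 mm²).

layer 9 (z = 2.25 mm)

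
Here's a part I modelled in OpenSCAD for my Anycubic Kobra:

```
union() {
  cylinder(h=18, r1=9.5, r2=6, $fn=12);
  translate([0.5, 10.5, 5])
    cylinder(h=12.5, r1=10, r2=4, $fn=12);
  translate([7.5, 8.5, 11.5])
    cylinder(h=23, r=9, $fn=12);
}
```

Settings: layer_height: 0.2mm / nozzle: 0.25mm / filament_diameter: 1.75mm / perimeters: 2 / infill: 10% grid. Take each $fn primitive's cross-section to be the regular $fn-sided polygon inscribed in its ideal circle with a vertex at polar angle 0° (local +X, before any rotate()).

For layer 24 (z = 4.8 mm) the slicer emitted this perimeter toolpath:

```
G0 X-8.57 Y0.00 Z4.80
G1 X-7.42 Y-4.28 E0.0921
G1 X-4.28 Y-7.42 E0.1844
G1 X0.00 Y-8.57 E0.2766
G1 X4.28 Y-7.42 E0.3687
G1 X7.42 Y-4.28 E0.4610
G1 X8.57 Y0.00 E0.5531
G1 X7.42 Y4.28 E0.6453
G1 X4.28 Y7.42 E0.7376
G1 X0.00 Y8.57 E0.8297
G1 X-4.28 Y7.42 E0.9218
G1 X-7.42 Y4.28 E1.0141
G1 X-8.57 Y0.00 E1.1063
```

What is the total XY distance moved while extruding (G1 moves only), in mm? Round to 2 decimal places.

53.22 mm

Sum the Euclidean lengths of each G1 segment: total = 53.22 mm.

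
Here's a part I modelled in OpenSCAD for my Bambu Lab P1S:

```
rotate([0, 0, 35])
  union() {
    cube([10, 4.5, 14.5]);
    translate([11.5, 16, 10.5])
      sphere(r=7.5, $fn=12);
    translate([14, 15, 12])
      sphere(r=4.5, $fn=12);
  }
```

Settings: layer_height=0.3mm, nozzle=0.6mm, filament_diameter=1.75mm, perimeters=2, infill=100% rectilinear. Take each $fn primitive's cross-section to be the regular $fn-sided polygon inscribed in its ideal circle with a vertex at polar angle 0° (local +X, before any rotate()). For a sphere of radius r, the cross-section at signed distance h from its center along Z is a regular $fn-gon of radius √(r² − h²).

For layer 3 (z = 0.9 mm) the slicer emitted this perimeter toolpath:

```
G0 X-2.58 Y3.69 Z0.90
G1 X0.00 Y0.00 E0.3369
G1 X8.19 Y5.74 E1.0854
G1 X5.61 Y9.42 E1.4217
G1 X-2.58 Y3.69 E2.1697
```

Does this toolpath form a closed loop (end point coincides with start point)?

Start point (G0): (-2.58, 3.69). End point (last G1): the path returns to the start — closed.

yes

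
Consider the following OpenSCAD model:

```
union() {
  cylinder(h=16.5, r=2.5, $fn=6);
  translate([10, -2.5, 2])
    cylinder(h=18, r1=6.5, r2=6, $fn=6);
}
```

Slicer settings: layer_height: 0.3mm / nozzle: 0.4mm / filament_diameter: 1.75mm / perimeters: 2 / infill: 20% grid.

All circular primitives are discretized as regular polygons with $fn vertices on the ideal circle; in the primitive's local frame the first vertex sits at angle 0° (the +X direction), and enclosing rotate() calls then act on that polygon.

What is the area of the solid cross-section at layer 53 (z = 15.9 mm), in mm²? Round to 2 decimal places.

113.35 mm²

At z = 15.9 mm: the r=2.5 cylinder gives a regular 6-gon of circumradius 2.5 (constant along its height) (area = (6/2)·2.500²·sin(360°/6) = 16.24 mm²); the cone at (10, -2.5) (r1=6.5→r2=6) has section circumradius 6.114 here — a regular 6-gon (area = (6/2)·6.114²·sin(360°/6) = 97.12 mm²); Combining (union): the 2 present regions are separate (no shared area or edge), so areas and boundary lengths simply add and each stays a separate island — area = 113.35 mm². Overall, the cross-section has 2 separate islands. Net area = 113.35 mm².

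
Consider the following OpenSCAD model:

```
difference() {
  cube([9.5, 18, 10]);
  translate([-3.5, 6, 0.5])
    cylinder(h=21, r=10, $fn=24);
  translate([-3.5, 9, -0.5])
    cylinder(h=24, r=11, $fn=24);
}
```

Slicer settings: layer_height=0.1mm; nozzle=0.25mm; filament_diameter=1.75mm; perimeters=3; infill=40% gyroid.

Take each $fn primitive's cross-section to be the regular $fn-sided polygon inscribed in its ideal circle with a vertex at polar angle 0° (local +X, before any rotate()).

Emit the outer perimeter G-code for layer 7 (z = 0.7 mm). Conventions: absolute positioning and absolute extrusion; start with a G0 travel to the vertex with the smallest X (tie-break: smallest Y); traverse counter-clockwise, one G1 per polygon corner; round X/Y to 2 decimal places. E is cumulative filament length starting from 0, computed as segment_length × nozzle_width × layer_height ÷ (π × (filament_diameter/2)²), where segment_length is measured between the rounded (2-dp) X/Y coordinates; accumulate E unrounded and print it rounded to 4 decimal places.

At z = 0.7 mm: the cube (footprint 9.5×18) is included at this height; the r=10 cylinder at (-3.5, 6) gives a regular 24-gon of circumradius 10 (constant along its height); the cylinder at (-3.5, 9): section is a regular 24-gon, circumradius r=11; After the difference (first − rest): starting from the 9.5×18 cube, the r=10 cylinder at (-3.5, 6) partially overlaps it — only the 78.38 mm² overlap (of its 310.58 mm²) is removed, clipping the outline; the r=11 cylinder at (-3.5, 9) partially overlaps it — only the 33.15 mm² overlap (of its 375.81 mm²) is removed, clipping the outline — 1 connected region. The outline is a single polygon with 12 vertices. Extrusion per mm of travel: 0.25 × 0.1 / (π × 0.875²) = 0.010394. Accumulating E over each segment gives final E = 0.5219.

G0 X2.69 Y18.00 Z0.70
G1 X4.28 Y16.78 E0.0208
G1 X6.03 Y14.50 E0.0507
G1 X7.13 Y11.85 E0.0805
G1 X7.50 Y9.00 E0.1104
G1 X7.13 Y6.15 E0.1403
G1 X6.24 Y4.01 E0.1644
G1 X6.16 Y3.41 E0.1706
G1 X5.16 Y1.00 E0.1978
G1 X4.39 Y0.00 E0.2109
G1 X9.50 Y0.00 E0.2640
G1 X9.50 Y18.00 E0.4511
G1 X2.69 Y18.00 E0.5219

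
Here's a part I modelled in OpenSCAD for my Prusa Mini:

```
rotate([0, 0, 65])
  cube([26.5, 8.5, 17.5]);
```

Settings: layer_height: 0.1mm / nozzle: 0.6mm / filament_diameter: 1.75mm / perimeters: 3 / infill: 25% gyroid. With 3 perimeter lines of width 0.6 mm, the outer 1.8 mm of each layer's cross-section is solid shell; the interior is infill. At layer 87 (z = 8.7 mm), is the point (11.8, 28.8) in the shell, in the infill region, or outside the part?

outside

At z = 8.7 mm: the 26.5×8.5 cube contributes its full rectangle; (whole slice rotated 65° about Z — lengths, areas and connectivity unchanged). Overall, the cross-section is a single solid region. Undo the 65° rotation: the query point maps to (31.089, 1.477) in the un-rotated model frame. The nearest boundary edge runs (26.50, 0.00)→(26.50, 8.50); distance from the point to it = 4.59 mm. The point is not inside any of the regions above, so it lies outside the cross-section (4.59 mm from the nearest boundary).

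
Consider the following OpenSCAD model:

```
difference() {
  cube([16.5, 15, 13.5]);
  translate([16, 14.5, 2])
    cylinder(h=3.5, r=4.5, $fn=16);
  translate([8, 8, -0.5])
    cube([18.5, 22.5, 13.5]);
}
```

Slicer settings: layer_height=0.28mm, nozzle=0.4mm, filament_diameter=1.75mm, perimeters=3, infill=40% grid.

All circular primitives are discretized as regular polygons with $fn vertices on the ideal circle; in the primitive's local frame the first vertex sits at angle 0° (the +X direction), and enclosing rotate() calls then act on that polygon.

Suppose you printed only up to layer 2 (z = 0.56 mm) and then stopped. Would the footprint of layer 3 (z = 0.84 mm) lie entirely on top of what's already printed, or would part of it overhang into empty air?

Compare the two slices. At z = 0.56: the cube is present — its section is the full 16.5×15 rectangle (area 247.50 mm²); the cylinder at (16, 14.5) is not intersected at this z (z outside [2, 5.5]); the cube at (8, 8) (footprint 18.5×22.5) is included at this height (area 416.25 mm²); After the difference (first − rest): starting from the 16.5×15 cube (247.50 mm²), the 18.5×22.5 cube at (8, 8) partially overlaps it — only the 59.50 mm² overlap (of its 416.25 mm²) is removed, clipping the outline — area = 188.00 mm². At z = 0.84: the 16.5×15 cube contributes its full rectangle (area 247.50 mm²); the cylinder at (16, 14.5) is absent (z outside [2, 5.5]); the cube at (8, 8) (footprint 18.5×22.5) is included at this height (area 416.25 mm²); After the difference (first − rest): starting from the 16.5×15 cube (247.50 mm²), the 18.5×22.5 cube at (8, 8) partially overlaps it — only the 59.50 mm² overlap (of its 416.25 mm²) is removed, clipping the outline — area = 188.00 mm². Checking containment: the cross-section at z = 0.84 is a subset of the cross-section at z = 0.56.

entirely on top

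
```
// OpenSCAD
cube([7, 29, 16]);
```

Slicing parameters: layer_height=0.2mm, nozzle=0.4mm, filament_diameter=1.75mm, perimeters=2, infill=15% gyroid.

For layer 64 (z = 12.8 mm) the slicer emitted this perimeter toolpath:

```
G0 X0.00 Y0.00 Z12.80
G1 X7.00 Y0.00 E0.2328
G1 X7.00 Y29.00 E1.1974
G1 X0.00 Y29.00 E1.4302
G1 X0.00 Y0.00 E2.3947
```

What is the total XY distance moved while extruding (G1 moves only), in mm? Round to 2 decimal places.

Sum the Euclidean lengths of each G1 segment: total = 72.00 mm.

72.00 mm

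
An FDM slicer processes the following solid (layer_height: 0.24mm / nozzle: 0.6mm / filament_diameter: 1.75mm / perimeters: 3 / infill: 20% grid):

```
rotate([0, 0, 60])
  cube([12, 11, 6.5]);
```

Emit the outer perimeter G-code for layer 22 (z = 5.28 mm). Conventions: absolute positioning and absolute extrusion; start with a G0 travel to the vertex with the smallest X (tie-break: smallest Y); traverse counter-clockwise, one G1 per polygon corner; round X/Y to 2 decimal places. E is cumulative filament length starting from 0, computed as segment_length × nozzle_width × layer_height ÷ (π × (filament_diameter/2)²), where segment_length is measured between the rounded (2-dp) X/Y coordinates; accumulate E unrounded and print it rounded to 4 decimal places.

At z = 5.28 mm: the cube (footprint 12×11) is included at this height; (whole slice rotated 60° about Z — lengths, areas and connectivity unchanged). The outline is a single polygon with 4 vertices. Extrusion per mm of travel: 0.6 × 0.24 / (π × 0.875²) = 0.059868. Accumulating E over each segment gives final E = 2.7541.

G0 X-9.53 Y5.50 Z5.28
G1 X0.00 Y0.00 E0.6587
G1 X6.00 Y10.39 E1.3770
G1 X-3.53 Y15.89 E2.0358
G1 X-9.53 Y5.50 E2.7541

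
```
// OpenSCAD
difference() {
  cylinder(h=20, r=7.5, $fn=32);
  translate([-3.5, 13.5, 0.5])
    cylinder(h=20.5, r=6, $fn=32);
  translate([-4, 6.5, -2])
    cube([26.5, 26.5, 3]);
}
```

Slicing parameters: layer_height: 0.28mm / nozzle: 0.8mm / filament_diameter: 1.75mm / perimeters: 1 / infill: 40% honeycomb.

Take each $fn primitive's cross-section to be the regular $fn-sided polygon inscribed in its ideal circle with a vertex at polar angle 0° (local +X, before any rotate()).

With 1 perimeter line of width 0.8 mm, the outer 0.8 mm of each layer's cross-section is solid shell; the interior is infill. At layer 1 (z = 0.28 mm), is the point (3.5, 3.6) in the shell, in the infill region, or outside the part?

At z = 0.28 mm: the cylinder: section is a regular 32-gon, circumradius r=7.5; the cylinder at (-3.5, 13.5) does not reach this height (z outside [0.5, 21]); the 26.5×26.5 cube at (-4, 6.5) contributes its full rectangle; After the difference (first − rest): starting from the r=7.5 cylinder, the 26.5×26.5 cube at (-4, 6.5) partially overlaps it — only the 4.87 mm² overlap (of its 702.25 mm²) is removed, clipping the outline — 1 connected region. Overall, the cross-section is a single solid region. The nearest boundary edge runs (4.17, 6.24)→(5.30, 5.30); distance from the point to it = 2.46 mm. The point is inside the cross-section and 2.46 mm from the nearest boundary — more than the 0.8 mm shell width (1 × 0.8), so it's in the infill interior.

infill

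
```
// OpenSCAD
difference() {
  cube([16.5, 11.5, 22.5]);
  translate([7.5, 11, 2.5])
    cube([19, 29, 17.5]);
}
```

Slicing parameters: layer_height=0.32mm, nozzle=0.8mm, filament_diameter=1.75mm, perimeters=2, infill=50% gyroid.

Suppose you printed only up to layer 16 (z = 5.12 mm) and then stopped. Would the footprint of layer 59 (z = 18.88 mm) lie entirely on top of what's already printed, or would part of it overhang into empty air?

Compare the two slices. At z = 5.12: the cube is present — its section is the full 16.5×11.5 rectangle (area 189.75 mm²); the cube at (7.5, 11) (footprint 19×29) is included at this height (area 551.00 mm²); Taking the first minus the rest: starting from the 16.5×11.5 cube (189.75 mm²), the 19×29 cube at (7.5, 11) partially overlaps it — only the 4.50 mm² overlap (of its 551.00 mm²) is removed, clipping the outline — area = 185.25 mm². At z = 18.88: the 16.5×11.5 cube contributes its full rectangle (area 189.75 mm²); the cube at (7.5, 11) (footprint 19×29) is included at this height (area 551.00 mm²); Taking the first minus the rest: starting from the 16.5×11.5 cube (189.75 mm²), the 19×29 cube at (7.5, 11) partially overlaps it — only the 4.50 mm² overlap (of its 551.00 mm²) is removed, clipping the outline — area = 185.25 mm². Checking containment: the cross-section at z = 18.88 is a subset of the cross-section at z = 5.12.

entirely on top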